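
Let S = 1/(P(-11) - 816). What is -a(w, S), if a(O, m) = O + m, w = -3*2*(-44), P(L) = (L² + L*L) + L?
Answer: -154439/585 ≈ -264.00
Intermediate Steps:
P(L) = L + 2*L² (P(L) = (L² + L²) + L = 2*L² + L = L + 2*L²)
S = -1/585 (S = 1/(-11*(1 + 2*(-11)) - 816) = 1/(-11*(1 - 22) - 816) = 1/(-11*(-21) - 816) = 1/(231 - 816) = 1/(-585) = -1/585 ≈ -0.0017094)
w = 264 (w = -6*(-44) = 264)
-a(w, S) = -(264 - 1/585) = -1*154439/585 = -154439/585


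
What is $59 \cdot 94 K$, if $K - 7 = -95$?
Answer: $-488048$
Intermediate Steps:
$K = -88$ ($K = 7 - 95 = -88$)
$59 \cdot 94 K = 59 \cdot 94 \left(-88\right) = 5546 \left(-88\right) = -488048$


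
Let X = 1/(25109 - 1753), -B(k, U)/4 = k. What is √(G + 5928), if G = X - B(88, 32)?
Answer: √856439301359/11678 ≈ 79.246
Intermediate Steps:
B(k, U) = -4*k
X = 1/23356 ≈ 4.2816e-5
G = 8221313/23356 (G = 1/23356 - (-4)*88 = 1/23356 - 1*(-352) = 1/23356 + 352 = 8221313/23356 ≈ 352.00)
√(G + 5928) = √(8221313/23356 + 5928) = √(146675681/23356) = √856439301359/11678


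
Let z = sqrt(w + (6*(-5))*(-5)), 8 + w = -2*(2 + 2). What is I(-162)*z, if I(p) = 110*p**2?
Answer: 2886840*sqrt(134) ≈ 3.3418e+7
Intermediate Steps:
w = -16 (w = -8 - 2*(2 + 2) = -8 - 2*4 = -8 - 8 = -16)
z = sqrt(134) (z = sqrt(-16 + (6*(-5))*(-5)) = sqrt(-16 - 30*(-5)) = sqrt(-16 + 150) = sqrt(134) ≈ 11.576)
I(-162)*z = (110*(-162)**2)*sqrt(134) = (110*26244)*sqrt(134) = 2886840*sqrt(134)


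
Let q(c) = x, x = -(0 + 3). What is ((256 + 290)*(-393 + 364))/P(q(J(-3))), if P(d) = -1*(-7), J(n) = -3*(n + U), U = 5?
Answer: -2262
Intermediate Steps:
J(n) = -15 - 3*n (J(n) = -3*(n + 5) = -3*(5 + n) = -15 - 3*n)
x = -3 (x = -1*3 = -3)
q(c) = -3
P(d) = 7
((256 + 290)*(-393 + 364))/P(q(J(-3))) = ((256 + 290)*(-393 + 364))/7 = (546*(-29))*(1/7) = -15834*1/7 = -2262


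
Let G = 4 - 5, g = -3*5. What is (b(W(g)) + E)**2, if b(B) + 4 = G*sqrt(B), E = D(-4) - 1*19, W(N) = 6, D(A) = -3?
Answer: (26 + sqrt(6))**2 ≈ 809.37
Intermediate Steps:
g = -15
G = -1
E = -22 (E = -3 - 1*19 = -3 - 19 = -22)
b(B) = -4 - sqrt(B)
(b(W(g)) + E)**2 = ((-4 - sqrt(6)) - 22)**2 = (-26 - sqrt(6))**2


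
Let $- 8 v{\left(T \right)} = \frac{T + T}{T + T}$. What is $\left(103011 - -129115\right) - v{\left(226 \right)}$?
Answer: $\frac{1857009}{8} \approx 2.3213 \cdot 10^{5}$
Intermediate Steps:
$v{\left(T \right)} = - \frac{1}{8}$ ($v{\left(T \right)} = - \frac{\left(T + T\right) \frac{1}{T + T}}{8} = - \frac{2 T \frac{1}{2 T}}{8} = \left(- \frac{1}{8}\right) 1 = - \frac{1}{8}$)
$\left(103011 - -129115\right) - v{\left(226 \right)} = \left(103011 - -129115\right) - - \frac{1}{8} = \left(103011 + 129115\right) + \frac{1}{8} = 232126 + \frac{1}{8} = \frac{1857009}{8}$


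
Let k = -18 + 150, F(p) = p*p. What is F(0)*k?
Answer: 0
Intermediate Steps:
F(p) = p**2
k = 132
F(0)*k = 0**2*132 = 0*132 = 0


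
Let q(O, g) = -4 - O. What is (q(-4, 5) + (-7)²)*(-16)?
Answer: -784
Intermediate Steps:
(q(-4, 5) + (-7)²)*(-16) = ((-4 - 1*(-4)) + (-7)²)*(-16) = ((-4 + 4) + 49)*(-16) = (0 + 49)*(-16) = 49*(-16) = -784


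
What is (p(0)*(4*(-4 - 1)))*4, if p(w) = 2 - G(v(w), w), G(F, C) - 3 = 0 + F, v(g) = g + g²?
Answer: 80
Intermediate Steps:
G(F, C) = 3 + F (G(F, C) = 3 + (0 + F) = 3 + F)
p(w) = -1 - w*(1 + w) (p(w) = 2 - (3 + w*(1 + w)) = 2 + (-3 - w*(1 + w)) = -1 - w*(1 + w))
(p(0)*(4*(-4 - 1)))*4 = ((-1 - 1*0*(1 + 0))*(4*(-4 - 1)))*4 = ((-1 - 1*0*1)*(4*(-5)))*4 = ((-1 + 0)*(-20))*4 = -1*(-20)*4 = 20*4 = 80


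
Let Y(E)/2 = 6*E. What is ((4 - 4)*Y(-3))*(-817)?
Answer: 0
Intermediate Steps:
Y(E) = 12*E (Y(E) = 2*(6*E) = 12*E)
((4 - 4)*Y(-3))*(-817) = ((4 - 4)*(12*(-3)))*(-817) = (0*(-36))*(-817) = 0*(-817) = 0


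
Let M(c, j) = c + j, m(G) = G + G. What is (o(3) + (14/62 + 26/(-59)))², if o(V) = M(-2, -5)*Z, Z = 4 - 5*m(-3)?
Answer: 189830133025/3345241 ≈ 56746.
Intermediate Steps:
m(G) = 2*G
Z = 34 (Z = 4 - 10*(-3) = 4 - 5*(-6) = 4 + 30 = 34)
o(V) = -238 (o(V) = (-2 - 5)*34 = -7*34 = -238)
(o(3) + (14/62 + 26/(-59)))² = (-238 + (14/62 + 26/(-59)))² = (-238 + (14*(1/62) + 26*(-1/59)))² = (-238 + (7/31 - 26/59))² = (-238 - 393/1829)² = (-435695/1829)² = 189830133025/3345241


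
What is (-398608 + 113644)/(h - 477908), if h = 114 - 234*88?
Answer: 142482/249193 ≈ 0.57177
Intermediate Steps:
h = -20478 (h = 114 - 20592 = -20478)
(-398608 + 113644)/(h - 477908) = (-398608 + 113644)/(-20478 - 477908) = -284964/(-498386) = -284964*(-1/498386) = 142482/249193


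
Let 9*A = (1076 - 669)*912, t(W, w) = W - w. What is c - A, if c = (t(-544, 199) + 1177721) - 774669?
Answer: 1083199/3 ≈ 3.6107e+5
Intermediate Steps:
c = 402309 (c = ((-544 - 1*199) + 1177721) - 774669 = ((-544 - 199) + 1177721) - 774669 = (-743 + 1177721) - 774669 = 1176978 - 774669 = 402309)
A = 123728/3 (A = ((1076 - 669)*912)/9 = (407*912)/9 = (⅑)*371184 = 123728/3 ≈ 41243.)
c - A = 402309 - 1*123728/3 = 402309 - 123728/3 = 1083199/3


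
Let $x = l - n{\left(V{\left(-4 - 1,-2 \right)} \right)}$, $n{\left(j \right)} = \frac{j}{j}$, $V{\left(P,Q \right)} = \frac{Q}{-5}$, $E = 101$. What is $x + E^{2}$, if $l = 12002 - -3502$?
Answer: $25704$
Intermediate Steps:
$V{\left(P,Q \right)} = - \frac{Q}{5}$ ($V{\left(P,Q \right)} = Q \left(- \frac{1}{5}\right) = - \frac{Q}{5}$)
$n{\left(j \right)} = 1$
$l = 15504$ ($l = 12002 + 3502 = 15504$)
$x = 15503$ ($x = 15504 - 1 = 15503$)
$x + E^{2} = 15503 + 101^{2} = 15503 + 10201 = 25704$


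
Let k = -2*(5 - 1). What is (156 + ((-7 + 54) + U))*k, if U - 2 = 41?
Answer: -1968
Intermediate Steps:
U = 43 (U = 2 + 41 = 43)
k = -8 (k = -2*4 = -8)
(156 + ((-7 + 54) + U))*k = (156 + ((-7 + 54) + 43))*(-8) = (156 + (47 + 43))*(-8) = (156 + 90)*(-8) = 246*(-8) = -1968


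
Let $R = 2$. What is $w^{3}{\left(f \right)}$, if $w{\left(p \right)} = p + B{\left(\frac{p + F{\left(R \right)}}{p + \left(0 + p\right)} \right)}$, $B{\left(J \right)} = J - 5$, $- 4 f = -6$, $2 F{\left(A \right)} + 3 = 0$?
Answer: $- \frac{343}{8} \approx -42.875$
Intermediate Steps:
$F{\left(A \right)} = - \frac{3}{2}$ ($F{\left(A \right)} = - \frac{3}{2} + \frac{1}{2} \cdot 0 = - \frac{3}{2} + 0 = - \frac{3}{2}$)
$f = \frac{3}{2}$ ($f = \left(- \frac{1}{4}\right) \left(-6\right) = \frac{3}{2} \approx 1.5$)
$B{\left(J \right)} = -5 + J$
$w{\left(p \right)} = -5 + p + \frac{- \frac{3}{2} + p}{2 p}$ ($w{\left(p \right)} = p + \left(-5 + \frac{p - \frac{3}{2}}{p + \left(0 + p\right)}\right) = p + \left(-5 + \frac{- \frac{3}{2} + p}{p + p}\right) = p - \left(5 - \frac{- \frac{3}{2} + p}{2 p}\right) = -5 + p + \frac{- \frac{3}{2} + p}{2 p}$)
$w^{3}{\left(f \right)} = \left(- \frac{9}{2} + \frac{3}{2} - \frac{3}{4 \cdot \frac{3}{2}}\right)^{3} = \left(- \frac{9}{2} + \frac{3}{2} - \frac{1}{2}\right)^{3} = \left(- \frac{7}{2}\right)^{3} = - \frac{343}{8}$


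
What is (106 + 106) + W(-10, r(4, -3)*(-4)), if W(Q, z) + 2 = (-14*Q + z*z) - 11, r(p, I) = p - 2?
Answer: 403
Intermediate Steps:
r(p, I) = -2 + p
W(Q, z) = -13 + z² - 14*Q (W(Q, z) = -2 + ((-14*Q + z*z) - 11) = -2 + ((-14*Q + z²) - 11) = -2 + ((z² - 14*Q) - 11) = -2 + (-11 + z² - 14*Q) = -13 + z² - 14*Q)
(106 + 106) + W(-10, r(4, -3)*(-4)) = (106 + 106) + (-13 + ((-2 + 4)*(-4))² - 14*(-10)) = 212 + (-13 + (2*(-4))² + 140) = 212 + (-13 + (-8)² + 140) = 212 + (-13 + 64 + 140) = 212 + 191 = 403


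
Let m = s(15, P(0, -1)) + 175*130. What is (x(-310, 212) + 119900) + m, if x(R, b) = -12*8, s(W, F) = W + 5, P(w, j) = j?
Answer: 142574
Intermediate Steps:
s(W, F) = 5 + W
x(R, b) = -96
m = 22770 (m = (5 + 15) + 175*130 = 20 + 22750 = 22770)
(x(-310, 212) + 119900) + m = (-96 + 119900) + 22770 = 119804 + 22770 = 142574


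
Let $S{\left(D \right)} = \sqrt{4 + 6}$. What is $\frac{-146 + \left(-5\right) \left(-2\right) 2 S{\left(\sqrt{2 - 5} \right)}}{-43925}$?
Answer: $\frac{146}{43925} - \frac{4 \sqrt{10}}{8785} \approx 0.001884$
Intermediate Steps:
$S{\left(D \right)} = \sqrt{10}$
$\frac{-146 + \left(-5\right) \left(-2\right) 2 S{\left(\sqrt{2 - 5} \right)}}{-43925} = \frac{-146 + \left(-5\right) \left(-2\right) 2 \sqrt{10}}{-43925} = \left(-146 + 10 \cdot 2 \sqrt{10}\right) \left(- \frac{1}{43925}\right) = \left(-146 + 20 \sqrt{10}\right) \left(- \frac{1}{43925}\right) = \frac{146}{43925} - \frac{4 \sqrt{10}}{8785}$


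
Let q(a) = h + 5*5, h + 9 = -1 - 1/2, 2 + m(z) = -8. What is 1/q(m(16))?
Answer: 2/29 ≈ 0.068966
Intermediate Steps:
m(z) = -10 (m(z) = -2 - 8 = -10)
h = -21/2 (h = -9 + (-1 - 1/2) = -9 - 3/2 = -21/2 ≈ -10.500)
q(a) = 29/2 (q(a) = -21/2 + 5*5 = -21/2 + 25 = 29/2)
1/q(m(16)) = 1/(29/2) = 2/29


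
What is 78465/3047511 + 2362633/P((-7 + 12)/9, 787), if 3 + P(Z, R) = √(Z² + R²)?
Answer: 584524303452178/50962698545845 + 21263697*√50168914/50168185 ≈ 3013.6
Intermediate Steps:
P(Z, R) = -3 + √(R² + Z²) (P(Z, R) = -3 + √(Z² + R²) = -3 + √(R² + Z²))
78465/3047511 + 2362633/P((-7 + 12)/9, 787) = 78465/3047511 + 2362633/(-3 + √(787² + ((-7 + 12)/9)²)) = 78465*(1/3047511) + 2362633/(-3 + √(619369 + ((⅑)*5)²)) = 26155/1015837 + 2362633/(-3 + √(619369 + (5/9)²)) = 26155/1015837 + 2362633/(-3 + √(619369 + 25/81)) = 26155/1015837 + 2362633/(-3 + √(50168914/81)) = 26155/1015837 + 2362633/(-3 + √50168914/9)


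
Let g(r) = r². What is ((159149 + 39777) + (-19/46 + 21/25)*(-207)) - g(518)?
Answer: -3474319/50 ≈ -69486.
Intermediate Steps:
((159149 + 39777) + (-19/46 + 21/25)*(-207)) - g(518) = ((159149 + 39777) + (-19/46 + 21/25)*(-207)) - 1*518² = (198926 + (-19*1/46 + 21*(1/25))*(-207)) - 1*268324 = (198926 + (-19/46 + 21/25)*(-207)) - 268324 = (198926 + (491/1150)*(-207)) - 268324 = (198926 - 4419/50) - 268324 = 9941881/50 - 268324 = -3474319/50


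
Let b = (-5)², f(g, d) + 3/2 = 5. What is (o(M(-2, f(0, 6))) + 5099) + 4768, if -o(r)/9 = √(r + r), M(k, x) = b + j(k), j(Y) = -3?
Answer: 9867 - 18*√11 ≈ 9807.3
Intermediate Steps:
f(g, d) = 7/2 (f(g, d) = -3/2 + 5 = 7/2)
b = 25
M(k, x) = 22 (M(k, x) = 25 - 3 = 22)
o(r) = -9*√2*√r (o(r) = -9*√(r + r) = -9*√2*√r)
(o(M(-2, f(0, 6))) + 5099) + 4768 = (-9*√2*√22 + 5099) + 4768 = (-18*√11 + 5099) + 4768 = (5099 - 18*√11) + 4768 = 9867 - 18*√11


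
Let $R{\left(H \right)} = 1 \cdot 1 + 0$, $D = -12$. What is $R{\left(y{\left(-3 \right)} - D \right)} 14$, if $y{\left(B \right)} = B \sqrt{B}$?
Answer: $14$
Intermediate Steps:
$y{\left(B \right)} = B^{\frac{3}{2}}$
$R{\left(H \right)} = 1$ ($R{\left(H \right)} = 1 + 0 = 1$)
$R{\left(y{\left(-3 \right)} - D \right)} 14 = 1 \cdot 14 = 14$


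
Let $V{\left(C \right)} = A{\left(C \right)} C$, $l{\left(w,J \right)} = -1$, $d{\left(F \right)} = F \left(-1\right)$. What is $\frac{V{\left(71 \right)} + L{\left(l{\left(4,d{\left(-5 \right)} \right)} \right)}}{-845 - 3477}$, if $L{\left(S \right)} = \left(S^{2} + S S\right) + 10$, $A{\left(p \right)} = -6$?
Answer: $\frac{207}{2161} \approx 0.095789$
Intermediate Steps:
$d{\left(F \right)} = - F$
$L{\left(S \right)} = 10 + 2 S^{2}$ ($L{\left(S \right)} = \left(S^{2} + S^{2}\right) + 10 = 2 S^{2} + 10 = 10 + 2 S^{2}$)
$V{\left(C \right)} = - 6 C$
$\frac{V{\left(71 \right)} + L{\left(l{\left(4,d{\left(-5 \right)} \right)} \right)}}{-845 - 3477} = \frac{\left(-6\right) 71 + \left(10 + 2 \left(-1\right)^{2}\right)}{-845 - 3477} = \frac{-426 + \left(10 + 2 \cdot 1\right)}{-845 - 3477} = \frac{-426 + \left(10 + 2\right)}{-845 - 3477} = \frac{-426 + 12}{-4322} = \left(-414\right) \left(- \frac{1}{4322}\right) = \frac{207}{2161}$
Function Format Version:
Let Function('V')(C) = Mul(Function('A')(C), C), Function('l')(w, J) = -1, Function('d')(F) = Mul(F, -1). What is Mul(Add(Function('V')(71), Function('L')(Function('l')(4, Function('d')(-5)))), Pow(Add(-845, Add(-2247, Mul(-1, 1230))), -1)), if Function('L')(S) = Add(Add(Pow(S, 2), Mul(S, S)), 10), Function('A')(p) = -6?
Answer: Rational(207, 2161) ≈ 0.095789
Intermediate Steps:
Function('d')(F) = Mul(-1, F)
Function('L')(S) = Add(10, Mul(2, Pow(S, 2))) (Function('L')(S) = Add(Add(Pow(S, 2), Pow(S, 2)), 10) = Add(Mul(2, Pow(S, 2)), 10) = Add(10, Mul(2, Pow(S, 2))))
Function('V')(C) = Mul(-6, C)
Mul(Add(Function('V')(71), Function('L')(Function('l')(4, Function('d')(-5)))), Pow(Add(-845, Add(-2247, Mul(-1, 1230))), -1)) = Mul(Add(Mul(-6, 71), Add(10, Mul(2, Pow(-1, 2)))), Pow(Add(-845, Add(-2247, Mul(-1, 1230))), -1)) = Mul(Add(-426, Add(10, Mul(2, 1))), Pow(Add(-845, Add(-2247, -1230)), -1)) = Mul(Add(-426, Add(10, 2)), Pow(Add(-845, -3477), -1)) = Mul(Add(-426, 12), Pow(-4322, -1)) = Mul(-414, Rational(-1, 4322)) = Rational(207, 2161)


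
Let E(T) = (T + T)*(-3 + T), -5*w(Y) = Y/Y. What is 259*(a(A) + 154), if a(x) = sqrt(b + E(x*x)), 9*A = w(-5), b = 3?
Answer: 39886 + 259*sqrt(12289727)/2025 ≈ 40334.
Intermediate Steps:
w(Y) = -1/5 (w(Y) = -Y/(5*Y) = -1/5*1 = -1/5)
E(T) = 2*T*(-3 + T) (E(T) = (2*T)*(-3 + T) = 2*T*(-3 + T))
A = -1/45 (A = (1/9)*(-1/5) = -1/45 ≈ -0.022222)
a(x) = sqrt(3 + 2*x**2*(-3 + x**2)) (a(x) = sqrt(3 + 2*(x*x)*(-3 + x*x)) = sqrt(3 + 2*x**2*(-3 + x**2)))
259*(a(A) + 154) = 259*(sqrt(3 + 2*(-1/45)**2*(-3 + (-1/45)**2)) + 154) = 259*(sqrt(3 + 2*(1/2025)*(-3 + 1/2025)) + 154) = 259*(sqrt(3 + 2*(1/2025)*(-6074/2025)) + 154) = 259*(sqrt(3 - 12148/4100625) + 154) = 259*(sqrt(12289727/4100625) + 154) = 259*(sqrt(12289727)/2025 + 154) = 259*(154 + sqrt(12289727)/2025) = 39886 + 259*sqrt(12289727)/2025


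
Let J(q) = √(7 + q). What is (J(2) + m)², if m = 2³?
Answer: 121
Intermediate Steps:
m = 8
(J(2) + m)² = (√(7 + 2) + 8)² = (√9 + 8)² = (3 + 8)² = 11² = 121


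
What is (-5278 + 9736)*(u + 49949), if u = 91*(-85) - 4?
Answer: 188172180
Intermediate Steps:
u = -7739 (u = -7735 - 4 = -7739)
(-5278 + 9736)*(u + 49949) = (-5278 + 9736)*(-7739 + 49949) = 4458*42210 = 188172180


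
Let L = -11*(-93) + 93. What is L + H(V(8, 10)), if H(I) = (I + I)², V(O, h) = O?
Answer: 1372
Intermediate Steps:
L = 1116 (L = 1023 + 93 = 1116)
H(I) = 4*I² (H(I) = (2*I)² = 4*I²)
L + H(V(8, 10)) = 1116 + 4*8² = 1116 + 4*64 = 1116 + 256 = 1372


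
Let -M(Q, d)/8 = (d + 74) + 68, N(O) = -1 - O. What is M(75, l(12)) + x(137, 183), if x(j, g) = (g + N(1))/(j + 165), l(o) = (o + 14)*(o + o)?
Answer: -1850475/302 ≈ -6127.4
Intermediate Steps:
l(o) = 2*o*(14 + o) (l(o) = (14 + o)*(2*o) = 2*o*(14 + o))
M(Q, d) = -1136 - 8*d (M(Q, d) = -8*((d + 74) + 68) = -8*((74 + d) + 68) = -8*(142 + d) = -1136 - 8*d)
x(j, g) = (-2 + g)/(165 + j) (x(j, g) = (g + (-1 - 1*1))/(j + 165) = (g + (-1 - 1))/(165 + j) = (g - 2)/(165 + j) = (-2 + g)/(165 + j))
M(75, l(12)) + x(137, 183) = (-1136 - 16*12*(14 + 12)) + (-2 + 183)/(165 + 137) = (-1136 - 16*12*26) + 181/302 = (-1136 - 8*624) + (1/302)*181 = (-1136 - 4992) + 181/302 = -6128 + 181/302 = -1850475/302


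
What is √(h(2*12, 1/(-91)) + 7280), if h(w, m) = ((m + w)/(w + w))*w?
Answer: √241540026/182 ≈ 85.393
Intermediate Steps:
h(w, m) = m/2 + w/2 (h(w, m) = ((m + w)/((2*w)))*w = ((m + w)*(1/(2*w)))*w = ((m + w)/(2*w))*w = m/2 + w/2)
√(h(2*12, 1/(-91)) + 7280) = √(((½)/(-91) + (2*12)/2) + 7280) = √(((½)*(-1/91) + (½)*24) + 7280) = √((-1/182 + 12) + 7280) = √(2183/182 + 7280) = √(1327143/182) = √241540026/182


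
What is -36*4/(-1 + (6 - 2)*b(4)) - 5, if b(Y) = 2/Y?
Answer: -149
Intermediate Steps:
-36*4/(-1 + (6 - 2)*b(4)) - 5 = -36*4/(-1 + (6 - 2)*(2/4)) - 5 = -36*4/(-1 + 4*(2*(¼))) - 5 = -36*4/(-1 + 4*(½)) - 5 = -36*4/(-1 + 2) - 5 = -36*4/1 - 5 = -36*1*4 - 5 = -144 - 5 = -149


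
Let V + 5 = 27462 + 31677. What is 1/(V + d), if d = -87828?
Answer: -1/28694 ≈ -3.4850e-5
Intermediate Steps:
V = 59134 (V = -5 + (27462 + 31677) = -5 + 59139 = 59134)
1/(V + d) = 1/(59134 - 87828) = 1/(-28694) = -1/28694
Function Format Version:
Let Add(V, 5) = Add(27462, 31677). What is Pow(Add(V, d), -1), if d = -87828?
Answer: Rational(-1, 28694) ≈ -3.4850e-5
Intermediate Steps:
V = 59134 (V = Add(-5, Add(27462, 31677)) = Add(-5, 59139) = 59134)
Pow(Add(V, d), -1) = Pow(Add(59134, -87828), -1) = Pow(-28694, -1) = Rational(-1, 28694)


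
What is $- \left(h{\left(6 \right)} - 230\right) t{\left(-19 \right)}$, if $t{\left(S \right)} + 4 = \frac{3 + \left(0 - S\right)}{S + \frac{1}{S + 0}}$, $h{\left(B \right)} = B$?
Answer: $- \frac{208992}{181} \approx -1154.7$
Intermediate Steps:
$t{\left(S \right)} = -4 + \frac{3 - S}{S + \frac{1}{S}}$ ($t{\left(S \right)} = -4 + \frac{3 + \left(0 - S\right)}{S + \frac{1}{S + 0}} = -4 + \frac{3 - S}{S + \frac{1}{S}}$)
$- \left(h{\left(6 \right)} - 230\right) t{\left(-19 \right)} = - \left(6 - 230\right) \frac{-4 - 5 \left(-19\right)^{2} + 3 \left(-19\right)}{1 + \left(-19\right)^{2}} = - \left(-224\right) \frac{-4 - 1805 - 57}{1 + 361} = - \left(-224\right) \frac{-4 - 1805 - 57}{362} = - \left(-224\right) \frac{1}{362} \left(-1866\right) = - \frac{\left(-224\right) \left(-933\right)}{181} = \left(-1\right) \frac{208992}{181} = - \frac{208992}{181}$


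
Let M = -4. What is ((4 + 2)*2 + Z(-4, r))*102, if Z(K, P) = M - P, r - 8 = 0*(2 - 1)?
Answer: 0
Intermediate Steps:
r = 8 (r = 8 + 0*(2 - 1) = 8 + 0*1 = 8 + 0 = 8)
Z(K, P) = -4 - P
((4 + 2)*2 + Z(-4, r))*102 = ((4 + 2)*2 + (-4 - 1*8))*102 = (6*2 + (-4 - 8))*102 = (12 - 12)*102 = 0*102 = 0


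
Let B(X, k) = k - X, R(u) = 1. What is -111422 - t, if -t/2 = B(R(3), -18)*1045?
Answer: -151132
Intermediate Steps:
t = 39710 (t = -2*(-18 - 1*1)*1045 = -2*(-18 - 1)*1045 = -(-38)*1045 = -2*(-19855) = 39710)
-111422 - t = -111422 - 1*39710 = -111422 - 39710 = -151132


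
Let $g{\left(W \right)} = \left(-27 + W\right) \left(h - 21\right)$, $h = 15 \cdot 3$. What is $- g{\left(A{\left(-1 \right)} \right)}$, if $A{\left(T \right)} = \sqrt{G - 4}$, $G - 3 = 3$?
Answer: $648 - 24 \sqrt{2} \approx 614.06$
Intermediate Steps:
$G = 6$ ($G = 3 + 3 = 6$)
$h = 45$
$A{\left(T \right)} = \sqrt{2}$ ($A{\left(T \right)} = \sqrt{6 - 4} = \sqrt{2}$)
$g{\left(W \right)} = -648 + 24 W$ ($g{\left(W \right)} = \left(-27 + W\right) \left(45 - 21\right) = \left(-27 + W\right) 24 = -648 + 24 W$)
$- g{\left(A{\left(-1 \right)} \right)} = - (-648 + 24 \sqrt{2}) = 648 - 24 \sqrt{2}$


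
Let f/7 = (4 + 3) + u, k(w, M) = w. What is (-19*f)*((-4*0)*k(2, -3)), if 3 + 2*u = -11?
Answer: 0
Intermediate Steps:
u = -7 (u = -3/2 + (½)*(-11) = -3/2 - 11/2 = -7)
f = 0 (f = 7*((4 + 3) - 7) = 7*(7 - 7) = 7*0 = 0)
(-19*f)*((-4*0)*k(2, -3)) = (-19*0)*(-4*0*2) = 0*(0*2) = 0*0 = 0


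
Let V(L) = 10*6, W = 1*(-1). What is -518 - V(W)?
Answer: -578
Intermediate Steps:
W = -1
V(L) = 60
-518 - V(W) = -518 - 1*60 = -518 - 60 = -578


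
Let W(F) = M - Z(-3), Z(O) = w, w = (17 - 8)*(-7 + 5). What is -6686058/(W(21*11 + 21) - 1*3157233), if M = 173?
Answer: 3343029/1578521 ≈ 2.1178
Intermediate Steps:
w = -18 (w = 9*(-2) = -18)
Z(O) = -18
W(F) = 191 (W(F) = 173 - 1*(-18) = 173 + 18 = 191)
-6686058/(W(21*11 + 21) - 1*3157233) = -6686058/(191 - 1*3157233) = -6686058/(191 - 3157233) = -6686058/(-3157042) = -6686058*(-1/3157042) = 3343029/1578521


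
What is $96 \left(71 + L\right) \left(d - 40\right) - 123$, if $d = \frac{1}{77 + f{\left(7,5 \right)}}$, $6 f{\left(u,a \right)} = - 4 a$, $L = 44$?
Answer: $- \frac{97587663}{221} \approx -4.4157 \cdot 10^{5}$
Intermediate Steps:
$f{\left(u,a \right)} = - \frac{2 a}{3}$ ($f{\left(u,a \right)} = \frac{\left(-4\right) a}{6} = - \frac{2 a}{3}$)
$d = \frac{3}{221}$ ($d = \frac{1}{77 - \frac{10}{3}} = \frac{1}{\frac{221}{3}} = \frac{3}{221} \approx 0.013575$)
$96 \left(71 + L\right) \left(d - 40\right) - 123 = 96 \left(71 + 44\right) \left(\frac{3}{221} - 40\right) - 123 = 96 \cdot 115 \left(- \frac{8837}{221}\right) - 123 = 96 \left(- \frac{1016255}{221}\right) - 123 = - \frac{97560480}{221} - 123 = - \frac{97587663}{221}$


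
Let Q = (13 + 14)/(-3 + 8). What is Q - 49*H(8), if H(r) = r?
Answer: -1933/5 ≈ -386.60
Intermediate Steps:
Q = 27/5 ≈ 5.4000
Q - 49*H(8) = 27/5 - 49*8 = 27/5 - 392 = -1933/5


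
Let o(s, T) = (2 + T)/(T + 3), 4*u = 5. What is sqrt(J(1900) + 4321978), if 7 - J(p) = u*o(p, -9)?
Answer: sqrt(622365630)/12 ≈ 2078.9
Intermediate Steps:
u = 5/4 (u = (1/4)*5 = 5/4 ≈ 1.2500)
o(s, T) = (2 + T)/(3 + T)
J(p) = 133/24 (J(p) = 7 - 5*(2 - 9)/(3 - 9)/4 = 7 - 5*-7/(-6)/4 = 7 - 5*(-1/6*(-7))/4 = 7 - 5*7/(4*6) = 7 - 1*35/24 = 7 - 35/24 = 133/24)
sqrt(J(1900) + 4321978) = sqrt(133/24 + 4321978) = sqrt(103727605/24) = sqrt(622365630)/12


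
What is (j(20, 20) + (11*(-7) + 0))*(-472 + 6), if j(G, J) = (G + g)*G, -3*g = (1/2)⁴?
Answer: -901943/6 ≈ -1.5032e+5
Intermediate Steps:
g = -1/48 (g = -(1/2)⁴/3 = -(½)⁴/3 = -⅓*1/16 = -1/48 ≈ -0.020833)
j(G, J) = G*(-1/48 + G) (j(G, J) = (G - 1/48)*G = (-1/48 + G)*G = G*(-1/48 + G))
(j(20, 20) + (11*(-7) + 0))*(-472 + 6) = (20*(-1/48 + 20) + (11*(-7) + 0))*(-472 + 6) = (20*(959/48) + (-77 + 0))*(-466) = (4795/12 - 77)*(-466) = (3871/12)*(-466) = -901943/6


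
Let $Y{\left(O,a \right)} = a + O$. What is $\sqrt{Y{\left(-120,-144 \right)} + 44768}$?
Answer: $2 \sqrt{11126} \approx 210.96$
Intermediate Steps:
$Y{\left(O,a \right)} = O + a$
$\sqrt{Y{\left(-120,-144 \right)} + 44768} = \sqrt{\left(-120 - 144\right) + 44768} = \sqrt{-264 + 44768} = \sqrt{44504} = 2 \sqrt{11126}$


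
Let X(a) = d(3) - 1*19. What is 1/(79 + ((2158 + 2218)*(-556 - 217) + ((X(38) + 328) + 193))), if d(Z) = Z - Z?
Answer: -1/3382067 ≈ -2.9568e-7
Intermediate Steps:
d(Z) = 0
X(a) = -19 (X(a) = 0 - 1*19 = 0 - 19 = -19)
1/(79 + ((2158 + 2218)*(-556 - 217) + ((X(38) + 328) + 193))) = 1/(79 + ((2158 + 2218)*(-556 - 217) + ((-19 + 328) + 193))) = 1/(79 + (4376*(-773) + (309 + 193))) = 1/(79 + (-3382648 + 502)) = 1/(79 - 3382146) = 1/(-3382067) = -1/3382067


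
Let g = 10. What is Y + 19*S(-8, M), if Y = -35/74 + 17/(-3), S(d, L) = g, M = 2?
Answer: 40817/222 ≈ 183.86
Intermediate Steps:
S(d, L) = 10
Y = -1363/222 (Y = -35*1/74 + 17*(-⅓) = -35/74 - 17/3 = -1363/222 ≈ -6.1396)
Y + 19*S(-8, M) = -1363/222 + 19*10 = -1363/222 + 190 = 40817/222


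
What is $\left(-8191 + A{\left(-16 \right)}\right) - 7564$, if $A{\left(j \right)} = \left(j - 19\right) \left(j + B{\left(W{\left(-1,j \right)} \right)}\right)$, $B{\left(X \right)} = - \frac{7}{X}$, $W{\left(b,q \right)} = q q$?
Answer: $- \frac{3889675}{256} \approx -15194.0$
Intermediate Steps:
$W{\left(b,q \right)} = q^{2}$
$A{\left(j \right)} = \left(-19 + j\right) \left(j - \frac{7}{j^{2}}\right)$ ($A{\left(j \right)} = \left(j - 19\right) \left(j - \frac{7}{j^{2}}\right) = \left(-19 + j\right) \left(j - \frac{7}{j^{2}}\right)$)
$\left(-8191 + A{\left(-16 \right)}\right) - 7564 = \left(-8191 + \frac{133 - -112 + \left(-16\right)^{3} \left(-19 - 16\right)}{256}\right) - 7564 = \left(-8191 + \frac{133 + 112 - -143360}{256}\right) - 7564 = \left(-8191 + \frac{133 + 112 + 143360}{256}\right) - 7564 = \left(-8191 + \frac{1}{256} \cdot 143605\right) - 7564 = \left(-8191 + \frac{143605}{256}\right) - 7564 = - \frac{1953291}{256} - 7564 = - \frac{3889675}{256}$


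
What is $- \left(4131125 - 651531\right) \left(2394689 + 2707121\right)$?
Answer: $-17752227465140$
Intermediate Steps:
$- \left(4131125 - 651531\right) \left(2394689 + 2707121\right) = - 3479594 \cdot 5101810 = \left(-1\right) 17752227465140 = -17752227465140$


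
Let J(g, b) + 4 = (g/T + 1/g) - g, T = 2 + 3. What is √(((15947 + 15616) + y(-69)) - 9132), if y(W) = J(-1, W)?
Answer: √560670/5 ≈ 149.76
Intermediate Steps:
T = 5
J(g, b) = -4 + 1/g - 4*g/5 (J(g, b) = -4 + ((g/5 + 1/g) - g) = -4 + ((1/g + g/5) - g) = -4 + (1/g - 4*g/5) = -4 + 1/g - 4*g/5)
y(W) = -21/5 (y(W) = -4 + 1/(-1) - ⅘*(-1) = -4 - 1 + ⅘ = -21/5)
√(((15947 + 15616) + y(-69)) - 9132) = √(((15947 + 15616) - 21/5) - 9132) = √((31563 - 21/5) - 9132) = √(157794/5 - 9132) = √(112134/5) = √560670/5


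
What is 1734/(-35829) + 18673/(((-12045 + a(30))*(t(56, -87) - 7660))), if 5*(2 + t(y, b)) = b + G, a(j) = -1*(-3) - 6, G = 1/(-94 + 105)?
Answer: -976327686053/20257977626208 ≈ -0.048195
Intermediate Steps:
G = 1/11 ≈ 0.090909
a(j) = -3 (a(j) = 3 - 6 = -3)
t(y, b) = -109/55 + b/5 (t(y, b) = -2 + (b + 1/11)/5 = -2 + (1/11 + b)/5 = -2 + (1/55 + b/5) = -109/55 + b/5)
1734/(-35829) + 18673/(((-12045 + a(30))*(t(56, -87) - 7660))) = 1734/(-35829) + 18673/(((-12045 - 3)*((-109/55 + (⅕)*(-87)) - 7660))) = 1734*(-1/35829) + 18673/((-12048*((-109/55 - 87/5) - 7660))) = -578/11943 + 18673/((-12048*(-1066/55 - 7660))) = -578/11943 + 18673/((-12048*(-422366/55))) = -578/11943 + 18673/(5088665568/55) = -578/11943 + 18673*(55/5088665568) = -578/11943 + 1027015/5088665568 = -976327686053/20257977626208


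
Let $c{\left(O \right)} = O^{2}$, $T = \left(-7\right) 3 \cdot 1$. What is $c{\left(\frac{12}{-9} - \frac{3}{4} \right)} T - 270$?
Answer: $- \frac{17335}{48} \approx -361.15$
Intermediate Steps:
$T = -21$ ($T = \left(-21\right) 1 = -21$)
$c{\left(\frac{12}{-9} - \frac{3}{4} \right)} T - 270 = \left(\frac{12}{-9} - \frac{3}{4}\right)^{2} \left(-21\right) - 270 = \left(12 \left(- \frac{1}{9}\right) - \frac{3}{4}\right)^{2} \left(-21\right) - 270 = \left(- \frac{4}{3} - \frac{3}{4}\right)^{2} \left(-21\right) - 270 = \left(- \frac{25}{12}\right)^{2} \left(-21\right) - 270 = \frac{625}{144} \left(-21\right) - 270 = - \frac{4375}{48} - 270 = - \frac{17335}{48}$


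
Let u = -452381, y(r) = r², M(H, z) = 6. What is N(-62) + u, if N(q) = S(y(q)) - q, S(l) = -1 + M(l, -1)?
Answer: -452314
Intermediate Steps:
S(l) = 5 (S(l) = -1 + 6 = 5)
N(q) = 5 - q
N(-62) + u = (5 - 1*(-62)) - 452381 = (5 + 62) - 452381 = 67 - 452381 = -452314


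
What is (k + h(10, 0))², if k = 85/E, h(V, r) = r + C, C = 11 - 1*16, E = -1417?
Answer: 51408900/2007889 ≈ 25.603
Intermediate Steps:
C = -5 (C = 11 - 16 = -5)
h(V, r) = -5 + r (h(V, r) = r - 5 = -5 + r)
k = -85/1417 (k = 85/(-1417) = 85*(-1/1417) = -85/1417 ≈ -0.059986)
(k + h(10, 0))² = (-85/1417 + (-5 + 0))² = (-85/1417 - 5)² = (-7170/1417)² = 51408900/2007889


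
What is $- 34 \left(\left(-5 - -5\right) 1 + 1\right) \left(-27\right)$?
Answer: $918$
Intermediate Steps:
$- 34 \left(\left(-5 - -5\right) 1 + 1\right) \left(-27\right) = - 34 \left(\left(-5 + 5\right) 1 + 1\right) \left(-27\right) = - 34 \left(0 \cdot 1 + 1\right) \left(-27\right) = - 34 \left(0 + 1\right) \left(-27\right) = \left(-34\right) 1 \left(-27\right) = \left(-34\right) \left(-27\right) = 918$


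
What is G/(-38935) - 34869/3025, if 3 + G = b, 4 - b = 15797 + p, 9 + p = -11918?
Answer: -269184158/23555675 ≈ -11.428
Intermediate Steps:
p = -11927 (p = -9 - 11918 = -11927)
b = -3866 (b = 4 - (15797 - 11927) = 4 - 1*3870 = 4 - 3870 = -3866)
G = -3869 (G = -3 - 3866 = -3869)
G/(-38935) - 34869/3025 = -3869/(-38935) - 34869/3025 = -3869*(-1/38935) - 34869*1/3025 = 3869/38935 - 34869/3025 = -269184158/23555675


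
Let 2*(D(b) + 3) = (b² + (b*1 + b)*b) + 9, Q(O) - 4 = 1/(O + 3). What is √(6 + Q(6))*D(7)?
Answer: 25*√91 ≈ 238.48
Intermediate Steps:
Q(O) = 4 + 1/(3 + O) (Q(O) = 4 + 1/(O + 3) = 4 + 1/(3 + O))
D(b) = 3/2 + 3*b²/2 (D(b) = -3 + ((b² + (b*1 + b)*b) + 9)/2 = -3 + ((b² + (b + b)*b) + 9)/2 = -3 + ((b² + (2*b)*b) + 9)/2 = -3 + ((b² + 2*b²) + 9)/2 = -3 + (3*b² + 9)/2 = -3 + (9 + 3*b²)/2 = -3 + (9/2 + 3*b²/2) = 3/2 + 3*b²/2)
√(6 + Q(6))*D(7) = √(6 + (13 + 4*6)/(3 + 6))*(3/2 + (3/2)*7²) = √(6 + (13 + 24)/9)*(3/2 + (3/2)*49) = √(6 + (⅑)*37)*(3/2 + 147/2) = √(6 + 37/9)*75 = √(91/9)*75 = (√91/3)*75 = 25*√91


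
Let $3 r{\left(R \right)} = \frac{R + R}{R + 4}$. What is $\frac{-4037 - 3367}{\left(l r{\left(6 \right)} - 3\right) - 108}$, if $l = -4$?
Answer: $\frac{37020}{563} \approx 65.755$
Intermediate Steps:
$r{\left(R \right)} = \frac{2 R}{3 \left(4 + R\right)}$ ($r{\left(R \right)} = \frac{\left(R + R\right) \frac{1}{R + 4}}{3} = \frac{2 R \frac{1}{4 + R}}{3} = \frac{2 R}{3 \left(4 + R\right)}$)
$\frac{-4037 - 3367}{\left(l r{\left(6 \right)} - 3\right) - 108} = \frac{-4037 - 3367}{\left(- 4 \cdot \frac{2}{3} \cdot 6 \frac{1}{4 + 6} - 3\right) - 108} = - \frac{7404}{\left(- 4 \cdot \frac{2}{3} \cdot 6 \cdot \frac{1}{10} - 3\right) - 108} = - \frac{7404}{\left(\left(-4\right) \frac{2}{5} - 3\right) - 108} = - \frac{7404}{\left(- \frac{8}{5} - 3\right) - 108} = - \frac{7404}{- \frac{23}{5} - 108} = - \frac{7404}{- \frac{563}{5}} = \left(-7404\right) \left(- \frac{5}{563}\right) = \frac{37020}{563}$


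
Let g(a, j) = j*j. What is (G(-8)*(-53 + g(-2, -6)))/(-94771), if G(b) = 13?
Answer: 221/94771 ≈ 0.0023319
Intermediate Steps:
g(a, j) = j**2
(G(-8)*(-53 + g(-2, -6)))/(-94771) = (13*(-53 + (-6)**2))/(-94771) = (13*(-53 + 36))*(-1/94771) = (13*(-17))*(-1/94771) = -221*(-1/94771) = 221/94771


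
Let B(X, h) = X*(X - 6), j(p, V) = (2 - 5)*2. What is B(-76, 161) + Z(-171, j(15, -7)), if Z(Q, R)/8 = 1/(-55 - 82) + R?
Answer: 847200/137 ≈ 6183.9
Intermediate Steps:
j(p, V) = -6 (j(p, V) = -3*2 = -6)
Z(Q, R) = -8/137 + 8*R (Z(Q, R) = 8*(1/(-55 - 82) + R) = 8*(1/(-137) + R) = 8*(-1/137 + R) = -8/137 + 8*R)
B(X, h) = X*(-6 + X)
B(-76, 161) + Z(-171, j(15, -7)) = -76*(-6 - 76) + (-8/137 + 8*(-6)) = -76*(-82) + (-8/137 - 48) = 6232 - 6584/137 = 847200/137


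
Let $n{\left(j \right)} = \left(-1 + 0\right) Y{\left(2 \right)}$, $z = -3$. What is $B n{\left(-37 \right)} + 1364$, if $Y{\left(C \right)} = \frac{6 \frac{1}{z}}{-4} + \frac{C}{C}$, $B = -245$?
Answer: $\frac{3463}{2} \approx 1731.5$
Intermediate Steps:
$Y{\left(C \right)} = \frac{3}{2}$ ($Y{\left(C \right)} = \frac{6 \frac{1}{-3}}{-4} + \frac{C}{C} = 6 \left(- \frac{1}{3}\right) \left(- \frac{1}{4}\right) + 1 = \left(-2\right) \left(- \frac{1}{4}\right) + 1 = \frac{1}{2} + 1 = \frac{3}{2}$)
$n{\left(j \right)} = - \frac{3}{2}$ ($n{\left(j \right)} = \left(-1 + 0\right) \frac{3}{2} = \left(-1\right) \frac{3}{2} = - \frac{3}{2}$)
$B n{\left(-37 \right)} + 1364 = \left(-245\right) \left(- \frac{3}{2}\right) + 1364 = \frac{735}{2} + 1364 = \frac{3463}{2}$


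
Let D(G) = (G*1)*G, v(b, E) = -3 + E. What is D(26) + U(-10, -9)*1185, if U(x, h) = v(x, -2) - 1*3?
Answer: -8804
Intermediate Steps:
U(x, h) = -8 (U(x, h) = (-3 - 2) - 1*3 = -5 - 3 = -8)
D(G) = G² (D(G) = G*G = G²)
D(26) + U(-10, -9)*1185 = 26² - 8*1185 = 676 - 9480 = -8804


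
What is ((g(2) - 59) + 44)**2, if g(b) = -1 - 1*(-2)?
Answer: 196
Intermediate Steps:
g(b) = 1 (g(b) = -1 + 2 = 1)
((g(2) - 59) + 44)**2 = ((1 - 59) + 44)**2 = (-58 + 44)**2 = (-14)**2 = 196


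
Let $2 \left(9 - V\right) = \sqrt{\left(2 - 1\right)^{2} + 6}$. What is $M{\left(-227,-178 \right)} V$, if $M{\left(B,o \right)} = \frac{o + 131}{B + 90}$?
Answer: $\frac{423}{137} - \frac{47 \sqrt{7}}{274} \approx 2.6338$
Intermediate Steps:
$M{\left(B,o \right)} = \frac{131 + o}{90 + B}$
$V = 9 - \frac{\sqrt{7}}{2}$ ($V = 9 - \frac{\sqrt{\left(2 - 1\right)^{2} + 6}}{2} = 9 - \frac{\sqrt{1^{2} + 6}}{2} = 9 - \frac{\sqrt{1 + 6}}{2} = 9 - \frac{\sqrt{7}}{2} \approx 7.6771$)
$M{\left(-227,-178 \right)} V = \frac{131 - 178}{90 - 227} \left(9 - \frac{\sqrt{7}}{2}\right) = \frac{1}{-137} \left(-47\right) \left(9 - \frac{\sqrt{7}}{2}\right) = \left(- \frac{1}{137}\right) \left(-47\right) \left(9 - \frac{\sqrt{7}}{2}\right) = \frac{47 \left(9 - \frac{\sqrt{7}}{2}\right)}{137} = \frac{423}{137} - \frac{47 \sqrt{7}}{274}$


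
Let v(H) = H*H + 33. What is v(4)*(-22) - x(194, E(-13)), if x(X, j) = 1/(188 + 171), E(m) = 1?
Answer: -387003/359 ≈ -1078.0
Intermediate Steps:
x(X, j) = 1/359
v(H) = 33 + H² (v(H) = H² + 33 = 33 + H²)
v(4)*(-22) - x(194, E(-13)) = (33 + 4²)*(-22) - 1*1/359 = (33 + 16)*(-22) - 1/359 = 49*(-22) - 1/359 = -1078 - 1/359 = -387003/359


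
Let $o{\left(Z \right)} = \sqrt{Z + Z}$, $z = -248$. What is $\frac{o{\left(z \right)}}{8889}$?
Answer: $\frac{4 i \sqrt{31}}{8889} \approx 0.0025055 i$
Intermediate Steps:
$o{\left(Z \right)} = \sqrt{2} \sqrt{Z}$ ($o{\left(Z \right)} = \sqrt{2 Z} = \sqrt{2} \sqrt{Z}$)
$\frac{o{\left(z \right)}}{8889} = \frac{\sqrt{2} \sqrt{-248}}{8889} = \sqrt{2} \cdot 2 i \sqrt{62} \cdot \frac{1}{8889} = 4 i \sqrt{31} \cdot \frac{1}{8889} = \frac{4 i \sqrt{31}}{8889}$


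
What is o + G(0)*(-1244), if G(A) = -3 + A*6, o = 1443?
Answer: 5175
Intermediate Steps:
G(A) = -3 + 6*A
o + G(0)*(-1244) = 1443 + (-3 + 6*0)*(-1244) = 1443 + (-3 + 0)*(-1244) = 1443 - 3*(-1244) = 1443 + 3732 = 5175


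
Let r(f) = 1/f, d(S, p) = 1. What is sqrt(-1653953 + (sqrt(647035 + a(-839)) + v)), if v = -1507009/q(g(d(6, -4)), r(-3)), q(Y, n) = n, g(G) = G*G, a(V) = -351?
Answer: sqrt(2867074 + 2*sqrt(161671)) ≈ 1693.5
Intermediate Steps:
g(G) = G**2
v = 4521027 (v = -1507009/(1/(-3)) = -1507009/(-1/3) = -1507009*(-3) = 4521027)
sqrt(-1653953 + (sqrt(647035 + a(-839)) + v)) = sqrt(-1653953 + (sqrt(647035 - 351) + 4521027)) = sqrt(-1653953 + (sqrt(646684) + 4521027)) = sqrt(-1653953 + (2*sqrt(161671) + 4521027)) = sqrt(-1653953 + (4521027 + 2*sqrt(161671))) = sqrt(2867074 + 2*sqrt(161671))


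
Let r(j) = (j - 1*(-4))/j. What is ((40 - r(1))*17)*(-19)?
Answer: -11305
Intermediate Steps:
r(j) = (4 + j)/j (r(j) = (j + 4)/j = (4 + j)/j)
((40 - r(1))*17)*(-19) = ((40 - (4 + 1)/1)*17)*(-19) = ((40 - 5)*17)*(-19) = (35*17)*(-19) = 595*(-19) = -11305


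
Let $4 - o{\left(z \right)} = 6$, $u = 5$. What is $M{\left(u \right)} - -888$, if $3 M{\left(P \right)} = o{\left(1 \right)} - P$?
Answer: $\frac{2657}{3} \approx 885.67$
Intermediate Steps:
$o{\left(z \right)} = -2$ ($o{\left(z \right)} = 4 - 6 = -2$)
$M{\left(P \right)} = - \frac{2}{3} - \frac{P}{3}$ ($M{\left(P \right)} = \frac{-2 - P}{3} = - \frac{2}{3} - \frac{P}{3}$)
$M{\left(u \right)} - -888 = \left(- \frac{2}{3} - \frac{5}{3}\right) - -888 = \left(- \frac{2}{3} - \frac{5}{3}\right) + 888 = - \frac{7}{3} + 888 = \frac{2657}{3}$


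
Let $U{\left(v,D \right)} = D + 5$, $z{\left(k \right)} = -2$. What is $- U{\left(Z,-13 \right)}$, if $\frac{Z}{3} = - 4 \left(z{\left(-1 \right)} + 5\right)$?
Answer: $8$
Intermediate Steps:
$Z = -36$ ($Z = 3 \left(- 4 \left(-2 + 5\right)\right) = 3 \left(\left(-4\right) 3\right) = 3 \left(-12\right) = -36$)
$U{\left(v,D \right)} = 5 + D$
$- U{\left(Z,-13 \right)} = - (5 - 13) = \left(-1\right) \left(-8\right) = 8$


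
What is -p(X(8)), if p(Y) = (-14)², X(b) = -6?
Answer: -196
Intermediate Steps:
p(Y) = 196
-p(X(8)) = -1*196 = -196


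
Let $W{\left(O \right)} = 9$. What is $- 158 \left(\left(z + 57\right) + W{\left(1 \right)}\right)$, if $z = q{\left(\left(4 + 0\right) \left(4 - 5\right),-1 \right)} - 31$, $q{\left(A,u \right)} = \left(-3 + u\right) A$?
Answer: $-8058$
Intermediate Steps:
$q{\left(A,u \right)} = A \left(-3 + u\right)$
$z = -15$ ($z = \left(4 + 0\right) \left(4 - 5\right) \left(-3 - 1\right) - 31 = 4 \left(-1\right) \left(-4\right) - 31 = \left(-4\right) \left(-4\right) - 31 = 16 - 31 = -15$)
$- 158 \left(\left(z + 57\right) + W{\left(1 \right)}\right) = - 158 \left(\left(-15 + 57\right) + 9\right) = - 158 \left(42 + 9\right) = \left(-158\right) 51 = -8058$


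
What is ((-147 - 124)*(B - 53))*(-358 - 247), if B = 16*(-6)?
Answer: -24429295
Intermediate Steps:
B = -96
((-147 - 124)*(B - 53))*(-358 - 247) = ((-147 - 124)*(-96 - 53))*(-358 - 247) = -271*(-149)*(-605) = 40379*(-605) = -24429295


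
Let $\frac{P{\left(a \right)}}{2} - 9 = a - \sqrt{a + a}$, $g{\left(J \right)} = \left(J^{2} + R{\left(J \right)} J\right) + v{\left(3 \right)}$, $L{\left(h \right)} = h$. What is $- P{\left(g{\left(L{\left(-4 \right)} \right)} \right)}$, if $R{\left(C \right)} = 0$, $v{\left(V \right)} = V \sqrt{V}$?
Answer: $-50 - 6 \sqrt{3} + 2 \sqrt{32 + 6 \sqrt{3}} \approx -47.37$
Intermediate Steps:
$v{\left(V \right)} = V^{\frac{3}{2}}$
$g{\left(J \right)} = J^{2} + 3 \sqrt{3}$ ($g{\left(J \right)} = \left(J^{2} + 0 J\right) + 3^{\frac{3}{2}} = \left(J^{2} + 0\right) + 3 \sqrt{3} = J^{2} + 3 \sqrt{3}$)
$P{\left(a \right)} = 18 + 2 a - 2 \sqrt{2} \sqrt{a}$ ($P{\left(a \right)} = 18 + 2 \left(a - \sqrt{a + a}\right) = 18 + 2 \left(a - \sqrt{2 a}\right) = 18 + 2 \left(a - \sqrt{2} \sqrt{a}\right) = 18 - \left(- 2 a + 2 \sqrt{2} \sqrt{a}\right) = 18 + 2 a - 2 \sqrt{2} \sqrt{a}$)
$- P{\left(g{\left(L{\left(-4 \right)} \right)} \right)} = - (18 + 2 \left(\left(-4\right)^{2} + 3 \sqrt{3}\right) - 2 \sqrt{2} \sqrt{\left(-4\right)^{2} + 3 \sqrt{3}}) = - (18 + 2 \left(16 + 3 \sqrt{3}\right) - 2 \sqrt{2} \sqrt{16 + 3 \sqrt{3}}) = - (18 + \left(32 + 6 \sqrt{3}\right) - 2 \sqrt{2} \sqrt{16 + 3 \sqrt{3}}) = - (50 + 6 \sqrt{3} - 2 \sqrt{2} \sqrt{16 + 3 \sqrt{3}}) = -50 - 6 \sqrt{3} + 2 \sqrt{2} \sqrt{16 + 3 \sqrt{3}}$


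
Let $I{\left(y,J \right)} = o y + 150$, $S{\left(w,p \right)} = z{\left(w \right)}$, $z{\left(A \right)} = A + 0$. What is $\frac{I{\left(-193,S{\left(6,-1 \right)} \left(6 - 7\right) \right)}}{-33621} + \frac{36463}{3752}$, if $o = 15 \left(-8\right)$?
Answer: $\frac{7744649}{858136} \approx 9.025$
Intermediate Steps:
$z{\left(A \right)} = A$
$o = -120$
$S{\left(w,p \right)} = w$
$I{\left(y,J \right)} = 150 - 120 y$ ($I{\left(y,J \right)} = - 120 y + 150 = 150 - 120 y$)
$\frac{I{\left(-193,S{\left(6,-1 \right)} \left(6 - 7\right) \right)}}{-33621} + \frac{36463}{3752} = \frac{150 - -23160}{-33621} + \frac{36463}{3752} = \left(150 + 23160\right) \left(- \frac{1}{33621}\right) + 36463 \cdot \frac{1}{3752} = 23310 \left(- \frac{1}{33621}\right) + \frac{5209}{536} = - \frac{1110}{1601} + \frac{5209}{536} = \frac{7744649}{858136}$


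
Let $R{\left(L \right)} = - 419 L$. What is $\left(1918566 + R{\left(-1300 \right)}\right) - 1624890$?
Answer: $838376$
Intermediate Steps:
$\left(1918566 + R{\left(-1300 \right)}\right) - 1624890 = \left(1918566 - -544700\right) - 1624890 = \left(1918566 + 544700\right) - 1624890 = 2463266 - 1624890 = 838376$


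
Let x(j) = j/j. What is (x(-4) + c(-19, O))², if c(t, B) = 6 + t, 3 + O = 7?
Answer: 144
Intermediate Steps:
O = 4 (O = -3 + 7 = 4)
x(j) = 1
(x(-4) + c(-19, O))² = (1 + (6 - 19))² = (1 - 13)² = (-12)² = 144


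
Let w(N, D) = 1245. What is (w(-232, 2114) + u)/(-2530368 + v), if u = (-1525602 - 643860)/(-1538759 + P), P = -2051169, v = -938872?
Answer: -2235814911/6227160907360 ≈ -0.00035904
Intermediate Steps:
u = 1084731/1794964 (u = (-1525602 - 643860)/(-1538759 - 2051169) = -2169462/(-3589928) = -2169462*(-1/3589928) = 1084731/1794964 ≈ 0.60432)
(w(-232, 2114) + u)/(-2530368 + v) = (1245 + 1084731/1794964)/(-2530368 - 938872) = (2235814911/1794964)/(-3469240) = (2235814911/1794964)*(-1/3469240) = -2235814911/6227160907360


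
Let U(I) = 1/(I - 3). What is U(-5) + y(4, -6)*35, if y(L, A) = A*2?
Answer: -3361/8 ≈ -420.13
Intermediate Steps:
U(I) = 1/(-3 + I)
y(L, A) = 2*A
U(-5) + y(4, -6)*35 = 1/(-3 - 5) + (2*(-6))*35 = 1/(-8) - 12*35 = -⅛ - 420 = -3361/8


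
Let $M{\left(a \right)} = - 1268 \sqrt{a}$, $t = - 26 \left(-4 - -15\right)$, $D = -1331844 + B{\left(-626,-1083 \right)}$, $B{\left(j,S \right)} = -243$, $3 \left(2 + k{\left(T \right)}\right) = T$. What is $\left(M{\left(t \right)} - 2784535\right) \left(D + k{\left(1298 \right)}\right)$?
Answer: $\frac{11124131004415}{3} + \frac{5065620692 i \sqrt{286}}{3} \approx 3.708 \cdot 10^{12} + 2.8556 \cdot 10^{10} i$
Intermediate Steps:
$k{\left(T \right)} = -2 + \frac{T}{3}$
$D = -1332087$ ($D = -1331844 - 243 = -1332087$)
$t = -286$ ($t = - 26 \left(-4 + 15\right) = \left(-26\right) 11 = -286$)
$\left(M{\left(t \right)} - 2784535\right) \left(D + k{\left(1298 \right)}\right) = \left(- 1268 \sqrt{-286} - 2784535\right) \left(-1332087 + \left(-2 + \frac{1}{3} \cdot 1298\right)\right) = \left(- 1268 i \sqrt{286} - 2784535\right) \left(-1332087 + \left(-2 + \frac{1298}{3}\right)\right) = \left(- 1268 i \sqrt{286} - 2784535\right) \left(-1332087 + \frac{1292}{3}\right) = \left(-2784535 - 1268 i \sqrt{286}\right) \left(- \frac{3994969}{3}\right) = \frac{11124131004415}{3} + \frac{5065620692 i \sqrt{286}}{3}$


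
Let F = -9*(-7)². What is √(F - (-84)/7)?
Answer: I*√429 ≈ 20.712*I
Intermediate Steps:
F = -441 (F = -9*49 = -441)
√(F - (-84)/7) = √(-441 - (-84)/7) = √(-441 - 14*(-6/7)) = √(-441 + 12) = √(-429) = I*√429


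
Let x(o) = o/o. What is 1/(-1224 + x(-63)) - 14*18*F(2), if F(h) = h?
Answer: -616393/1223 ≈ -504.00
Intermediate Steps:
x(o) = 1
1/(-1224 + x(-63)) - 14*18*F(2) = 1/(-1224 + 1) - 14*18*2 = 1/(-1223) - 252*2 = -1/1223 - 1*504 = -1/1223 - 504 = -616393/1223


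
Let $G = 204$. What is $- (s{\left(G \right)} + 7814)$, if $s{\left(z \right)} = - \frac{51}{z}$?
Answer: $- \frac{31255}{4} \approx -7813.8$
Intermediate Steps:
$- (s{\left(G \right)} + 7814) = - (- \frac{51}{204} + 7814) = - (\left(-51\right) \frac{1}{204} + 7814) = - (- \frac{1}{4} + 7814) = \left(-1\right) \frac{31255}{4} = - \frac{31255}{4}$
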